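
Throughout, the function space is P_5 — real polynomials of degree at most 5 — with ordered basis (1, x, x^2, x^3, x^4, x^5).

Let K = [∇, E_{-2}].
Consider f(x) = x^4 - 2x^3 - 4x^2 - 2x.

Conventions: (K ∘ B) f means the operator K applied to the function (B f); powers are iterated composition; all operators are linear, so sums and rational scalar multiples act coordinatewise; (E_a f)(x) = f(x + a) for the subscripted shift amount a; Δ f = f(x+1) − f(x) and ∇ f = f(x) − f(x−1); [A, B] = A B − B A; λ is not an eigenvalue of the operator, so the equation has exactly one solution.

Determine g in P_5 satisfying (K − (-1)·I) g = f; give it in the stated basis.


write g with unknown coordinates in the stated basis and equate coefficients in (K − (-1)·I) g = f
solving from the highest basis element down gives g = x^4 - 2x^3 - 4x^2 - 2x
check: K g = 0
so K g − (-1)·g = x^4 - 2x^3 - 4x^2 - 2x = f ✓

the result is g(x) = x^4 - 2x^3 - 4x^2 - 2x


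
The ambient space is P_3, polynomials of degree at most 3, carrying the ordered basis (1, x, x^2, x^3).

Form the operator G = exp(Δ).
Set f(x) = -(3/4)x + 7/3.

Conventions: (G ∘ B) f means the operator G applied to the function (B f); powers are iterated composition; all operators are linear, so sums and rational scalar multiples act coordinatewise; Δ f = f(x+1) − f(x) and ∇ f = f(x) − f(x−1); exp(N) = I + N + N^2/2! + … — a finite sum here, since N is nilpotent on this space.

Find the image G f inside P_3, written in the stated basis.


order-1 term: -3/4
the series for exp(Δ) f terminates at order 1
exp(Δ) f = -(3/4)x + 19/12

the result is g(x) = -(3/4)x + 19/12


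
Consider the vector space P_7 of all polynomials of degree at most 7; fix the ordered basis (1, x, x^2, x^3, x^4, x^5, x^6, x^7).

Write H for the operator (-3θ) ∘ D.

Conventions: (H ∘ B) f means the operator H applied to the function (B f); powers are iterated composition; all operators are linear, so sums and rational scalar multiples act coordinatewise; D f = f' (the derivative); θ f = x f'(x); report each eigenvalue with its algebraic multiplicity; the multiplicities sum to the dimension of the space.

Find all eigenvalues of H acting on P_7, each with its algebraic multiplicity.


λ = 0 (multiplicity 8)

image of 1: 0
image of x: 0
image of x^2: -6x
image of x^3: -18x^2
image of x^4: -36x^3
image of x^5: -60x^4
image of x^6: -90x^5
image of x^7: -126x^6
the matrix is upper triangular; its diagonal is (0, 0, 0, 0, 0, 0, 0, 0)
for a triangular matrix the eigenvalues are the diagonal entries, with algebraic multiplicity their repetition count


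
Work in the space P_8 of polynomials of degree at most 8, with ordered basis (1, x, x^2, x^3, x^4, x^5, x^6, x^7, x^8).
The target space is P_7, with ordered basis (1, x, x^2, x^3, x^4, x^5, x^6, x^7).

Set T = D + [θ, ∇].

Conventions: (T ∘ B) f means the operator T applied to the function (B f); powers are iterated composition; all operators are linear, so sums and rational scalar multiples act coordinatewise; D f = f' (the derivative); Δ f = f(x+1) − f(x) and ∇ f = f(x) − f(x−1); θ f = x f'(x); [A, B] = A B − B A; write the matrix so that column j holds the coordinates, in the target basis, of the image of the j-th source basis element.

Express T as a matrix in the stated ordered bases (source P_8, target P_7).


image of 1: 0
image of x: 0
image of x^2: 2
image of x^3: 6x - 3
image of x^4: 12x^2 - 12x + 4
image of x^5: 20x^3 - 30x^2 + 20x - 5
image of x^6: 30x^4 - 60x^3 + 60x^2 - 30x + 6
image of x^7: 42x^5 - 105x^4 + 140x^3 - 105x^2 + 42x - 7
image of x^8: 56x^6 - 168x^5 + 280x^4 - 280x^3 + 168x^2 - 56x + 8
each image's coordinates form column j of the matrix

the matrix is [[0, 0, 2, -3, 4, -5, 6, -7, 8]; [0, 0, 0, 6, -12, 20, -30, 42, -56]; [0, 0, 0, 0, 12, -30, 60, -105, 168]; [0, 0, 0, 0, 0, 20, -60, 140, -280]; [0, 0, 0, 0, 0, 0, 30, -105, 280]; [0, 0, 0, 0, 0, 0, 0, 42, -168]; [0, 0, 0, 0, 0, 0, 0, 0, 56]; [0, 0, 0, 0, 0, 0, 0, 0, 0]] (rows listed top to bottom)


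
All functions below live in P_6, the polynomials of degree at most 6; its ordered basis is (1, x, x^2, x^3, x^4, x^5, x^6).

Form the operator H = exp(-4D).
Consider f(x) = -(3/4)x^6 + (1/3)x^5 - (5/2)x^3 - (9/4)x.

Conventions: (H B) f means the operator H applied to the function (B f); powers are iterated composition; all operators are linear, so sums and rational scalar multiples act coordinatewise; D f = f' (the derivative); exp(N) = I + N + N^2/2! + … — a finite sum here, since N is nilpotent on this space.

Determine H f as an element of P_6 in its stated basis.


order-1 term: 18x^5 - (20/3)x^4 + 30x^2 + 9
order-2 term: -180x^4 + (160/3)x^3 - 120x
order-3 term: 960x^3 - (640/3)x^2 + 160
order-4 term: -2880x^2 + (1280/3)x
order-5 term: 4608x - 1024/3
order-6 term: -3072
the series for exp(-4D) f terminates at order 6
exp(-4D) f = -(3/4)x^6 + (55/3)x^5 - (560/3)x^4 + (6065/6)x^3 - (9190/3)x^2 + (58949/12)x - 9733/3

the result is g(x) = -(3/4)x^6 + (55/3)x^5 - (560/3)x^4 + (6065/6)x^3 - (9190/3)x^2 + (58949/12)x - 9733/3


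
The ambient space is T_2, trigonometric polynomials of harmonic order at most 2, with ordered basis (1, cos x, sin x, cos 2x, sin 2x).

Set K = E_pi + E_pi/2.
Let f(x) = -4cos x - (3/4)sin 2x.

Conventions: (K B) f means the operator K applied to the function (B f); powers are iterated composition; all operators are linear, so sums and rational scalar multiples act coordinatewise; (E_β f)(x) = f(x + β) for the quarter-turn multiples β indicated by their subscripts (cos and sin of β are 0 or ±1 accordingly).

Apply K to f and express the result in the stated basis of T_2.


the result is g(x) = 4cos x + 4sin x

E_pi f = 4cos x - (3/4)sin 2x
E_pi/2 f = 4sin x + (3/4)sin 2x
(E_pi + E_pi/2) f = 4cos x + 4sin x


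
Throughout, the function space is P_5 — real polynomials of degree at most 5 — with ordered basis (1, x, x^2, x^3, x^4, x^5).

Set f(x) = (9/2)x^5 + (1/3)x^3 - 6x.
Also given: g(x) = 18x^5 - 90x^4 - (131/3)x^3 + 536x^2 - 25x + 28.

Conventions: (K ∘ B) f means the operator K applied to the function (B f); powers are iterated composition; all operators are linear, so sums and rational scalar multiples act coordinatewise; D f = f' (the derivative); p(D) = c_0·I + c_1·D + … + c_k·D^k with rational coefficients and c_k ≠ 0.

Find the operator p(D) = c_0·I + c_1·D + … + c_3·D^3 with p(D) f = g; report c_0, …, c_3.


c_0 = 4, c_1 = -4, c_2 = -1/2, c_3 = 2

D^0 f = (9/2)x^5 + (1/3)x^3 - 6x
D^1 f = (45/2)x^4 + x^2 - 6
D^2 f = 90x^3 + 2x
D^3 f = 270x^2 + 2
matching coefficients of g against c_0 f + c_1 Df + … from the top degree down determines the c_i
solution: c_0 = 4, c_1 = -4, c_2 = -1/2, c_3 = 2


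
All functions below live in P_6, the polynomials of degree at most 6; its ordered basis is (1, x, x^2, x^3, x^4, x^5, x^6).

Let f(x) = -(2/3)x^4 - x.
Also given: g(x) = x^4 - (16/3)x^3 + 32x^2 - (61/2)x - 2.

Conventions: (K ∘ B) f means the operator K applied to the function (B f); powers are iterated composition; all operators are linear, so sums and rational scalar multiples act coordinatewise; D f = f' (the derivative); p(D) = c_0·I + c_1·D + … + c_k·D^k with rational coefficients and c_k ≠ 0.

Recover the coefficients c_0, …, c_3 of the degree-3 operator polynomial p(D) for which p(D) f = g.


c_0 = -3/2, c_1 = 2, c_2 = -4, c_3 = 2

D^0 f = -(2/3)x^4 - x
D^1 f = -(8/3)x^3 - 1
D^2 f = -8x^2
D^3 f = -16x
matching coefficients of g against c_0 f + c_1 Df + … from the top degree down determines the c_i
solution: c_0 = -3/2, c_1 = 2, c_2 = -4, c_3 = 2


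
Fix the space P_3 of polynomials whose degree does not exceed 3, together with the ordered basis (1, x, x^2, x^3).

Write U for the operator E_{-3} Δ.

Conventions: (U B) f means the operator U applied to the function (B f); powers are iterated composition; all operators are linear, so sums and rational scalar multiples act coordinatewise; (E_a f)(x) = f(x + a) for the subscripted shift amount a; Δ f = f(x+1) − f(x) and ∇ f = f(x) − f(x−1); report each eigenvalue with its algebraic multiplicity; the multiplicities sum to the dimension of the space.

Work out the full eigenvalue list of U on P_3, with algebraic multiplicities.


image of 1: 0
image of x: 1
image of x^2: 2x - 5
image of x^3: 3x^2 - 15x + 19
the matrix is upper triangular; its diagonal is (0, 0, 0, 0)
for a triangular matrix the eigenvalues are the diagonal entries, with algebraic multiplicity their repetition count

λ = 0 (multiplicity 4)


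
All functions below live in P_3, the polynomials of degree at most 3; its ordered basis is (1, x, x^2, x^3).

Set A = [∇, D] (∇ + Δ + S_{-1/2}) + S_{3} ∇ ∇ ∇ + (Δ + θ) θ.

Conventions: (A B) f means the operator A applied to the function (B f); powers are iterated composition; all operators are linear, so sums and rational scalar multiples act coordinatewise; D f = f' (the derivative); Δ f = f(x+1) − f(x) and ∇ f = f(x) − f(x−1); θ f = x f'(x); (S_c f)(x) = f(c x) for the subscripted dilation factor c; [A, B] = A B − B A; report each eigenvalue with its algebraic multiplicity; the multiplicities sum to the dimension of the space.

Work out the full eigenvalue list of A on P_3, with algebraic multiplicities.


image of 1: 0
image of x: x + 1
image of x^2: 4x^2 + 4x + 2
image of x^3: 9x^3 + 9x^2 + 9x + 9
the matrix is upper triangular; its diagonal is (0, 1, 4, 9)
for a triangular matrix the eigenvalues are the diagonal entries, with algebraic multiplicity their repetition count

λ = 0 (multiplicity 1), λ = 1 (multiplicity 1), λ = 4 (multiplicity 1), λ = 9 (multiplicity 1)


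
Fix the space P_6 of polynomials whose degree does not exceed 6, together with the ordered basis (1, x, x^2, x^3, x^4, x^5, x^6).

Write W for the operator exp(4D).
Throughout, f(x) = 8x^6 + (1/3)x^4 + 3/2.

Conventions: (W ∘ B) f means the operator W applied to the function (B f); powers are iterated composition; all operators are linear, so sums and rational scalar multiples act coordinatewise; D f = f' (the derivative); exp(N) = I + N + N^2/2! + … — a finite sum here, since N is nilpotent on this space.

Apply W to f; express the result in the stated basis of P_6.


the result is g(x) = 8x^6 + 192x^5 + (5761/3)x^4 + (30736/3)x^3 + 30752x^2 + (147712/3)x + 197129/6

order-1 term: 192x^5 + (16/3)x^3
order-2 term: 1920x^4 + 32x^2
order-3 term: 10240x^3 + (256/3)x
order-4 term: 30720x^2 + 256/3
order-5 term: 49152x
order-6 term: 32768
the series for exp(4D) f terminates at order 6
exp(4D) f = 8x^6 + 192x^5 + (5761/3)x^4 + (30736/3)x^3 + 30752x^2 + (147712/3)x + 197129/6


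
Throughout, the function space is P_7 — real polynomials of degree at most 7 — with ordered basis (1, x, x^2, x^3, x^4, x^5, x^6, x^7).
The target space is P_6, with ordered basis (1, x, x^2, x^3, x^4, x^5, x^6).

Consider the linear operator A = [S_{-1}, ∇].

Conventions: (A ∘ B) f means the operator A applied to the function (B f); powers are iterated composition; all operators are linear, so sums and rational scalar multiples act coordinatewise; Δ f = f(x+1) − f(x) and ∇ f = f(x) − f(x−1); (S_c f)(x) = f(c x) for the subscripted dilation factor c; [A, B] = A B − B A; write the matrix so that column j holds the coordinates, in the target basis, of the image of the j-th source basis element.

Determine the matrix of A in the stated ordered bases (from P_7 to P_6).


image of 1: 0
image of x: 2
image of x^2: -4x
image of x^3: 6x^2 + 2
image of x^4: -8x^3 - 8x
image of x^5: 10x^4 + 20x^2 + 2
image of x^6: -12x^5 - 40x^3 - 12x
image of x^7: 14x^6 + 70x^4 + 42x^2 + 2
each image's coordinates form column j of the matrix

the matrix is [[0, 2, 0, 2, 0, 2, 0, 2]; [0, 0, -4, 0, -8, 0, -12, 0]; [0, 0, 0, 6, 0, 20, 0, 42]; [0, 0, 0, 0, -8, 0, -40, 0]; [0, 0, 0, 0, 0, 10, 0, 70]; [0, 0, 0, 0, 0, 0, -12, 0]; [0, 0, 0, 0, 0, 0, 0, 14]] (rows listed top to bottom)


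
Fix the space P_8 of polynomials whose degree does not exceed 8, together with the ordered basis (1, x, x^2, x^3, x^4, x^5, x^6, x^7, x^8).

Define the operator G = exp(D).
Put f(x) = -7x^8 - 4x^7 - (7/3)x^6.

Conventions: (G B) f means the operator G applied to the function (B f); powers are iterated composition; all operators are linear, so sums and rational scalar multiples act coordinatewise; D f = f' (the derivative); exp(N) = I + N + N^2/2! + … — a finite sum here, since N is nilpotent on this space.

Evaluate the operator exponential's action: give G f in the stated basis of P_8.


g(x) = -7x^8 - 60x^7 - (679/3)x^6 - 490x^5 - 665x^4 - (1736/3)x^3 - 315x^2 - 98x - 40/3

order-1 term: -56x^7 - 28x^6 - 14x^5
order-2 term: -196x^6 - 84x^5 - 35x^4
order-3 term: -392x^5 - 140x^4 - (140/3)x^3
order-4 term: -490x^4 - 140x^3 - 35x^2
order-5 term: -392x^3 - 84x^2 - 14x
order-6 term: -196x^2 - 28x - 7/3
order-7 term: -56x - 4
order-8 term: -7
the series for exp(D) f terminates at order 8
exp(D) f = -7x^8 - 60x^7 - (679/3)x^6 - 490x^5 - 665x^4 - (1736/3)x^3 - 315x^2 - 98x - 40/3


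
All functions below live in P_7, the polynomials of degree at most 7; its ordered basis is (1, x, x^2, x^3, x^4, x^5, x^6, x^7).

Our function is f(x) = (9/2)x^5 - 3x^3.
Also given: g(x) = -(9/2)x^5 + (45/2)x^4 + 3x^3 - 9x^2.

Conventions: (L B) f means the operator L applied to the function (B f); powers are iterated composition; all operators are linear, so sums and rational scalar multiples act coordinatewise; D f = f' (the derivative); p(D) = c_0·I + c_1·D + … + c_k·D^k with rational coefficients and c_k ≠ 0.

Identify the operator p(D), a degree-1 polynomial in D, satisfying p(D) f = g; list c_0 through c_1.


D^0 f = (9/2)x^5 - 3x^3
D^1 f = (45/2)x^4 - 9x^2
matching coefficients of g against c_0 f + c_1 Df + … from the top degree down determines the c_i
solution: c_0 = -1, c_1 = 1

p(D) = -I + D, i.e. c_0 = -1, c_1 = 1


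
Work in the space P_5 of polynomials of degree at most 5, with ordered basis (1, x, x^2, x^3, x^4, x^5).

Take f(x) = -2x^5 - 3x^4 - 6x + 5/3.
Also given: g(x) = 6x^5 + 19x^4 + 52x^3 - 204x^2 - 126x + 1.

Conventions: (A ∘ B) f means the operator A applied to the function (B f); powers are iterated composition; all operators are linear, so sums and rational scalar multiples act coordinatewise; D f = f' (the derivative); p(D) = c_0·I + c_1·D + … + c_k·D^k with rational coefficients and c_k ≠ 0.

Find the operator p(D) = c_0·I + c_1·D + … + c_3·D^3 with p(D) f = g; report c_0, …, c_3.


D^0 f = -2x^5 - 3x^4 - 6x + 5/3
D^1 f = -10x^4 - 12x^3 - 6
D^2 f = -40x^3 - 36x^2
D^3 f = -120x^2 - 72x
matching coefficients of g against c_0 f + c_1 Df + … from the top degree down determines the c_i
solution: c_0 = -3, c_1 = -1, c_2 = -1, c_3 = 2

p(D) = -3·I − D − D^2 + 2·D^3, i.e. c_0 = -3, c_1 = -1, c_2 = -1, c_3 = 2


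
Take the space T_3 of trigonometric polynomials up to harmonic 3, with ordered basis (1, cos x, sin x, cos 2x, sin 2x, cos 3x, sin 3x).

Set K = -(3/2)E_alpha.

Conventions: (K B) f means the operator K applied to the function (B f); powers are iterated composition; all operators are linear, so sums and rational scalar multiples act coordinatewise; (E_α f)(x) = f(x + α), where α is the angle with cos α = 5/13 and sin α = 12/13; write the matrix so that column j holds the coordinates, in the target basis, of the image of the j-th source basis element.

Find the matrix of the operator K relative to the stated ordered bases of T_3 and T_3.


image of 1: -3/2
image of cos x: -(15/26)cos x + (18/13)sin x
image of sin x: -(18/13)cos x - (15/26)sin x
image of cos 2x: (357/338)cos 2x + (180/169)sin 2x
image of sin 2x: -(180/169)cos 2x + (357/338)sin 2x
image of cos 3x: (6105/4394)cos 3x - (1242/2197)sin 3x
image of sin 3x: (1242/2197)cos 3x + (6105/4394)sin 3x
each image's coordinates form column j of the matrix

the matrix is [[-3/2, 0, 0, 0, 0, 0, 0]; [0, -15/26, -18/13, 0, 0, 0, 0]; [0, 18/13, -15/26, 0, 0, 0, 0]; [0, 0, 0, 357/338, -180/169, 0, 0]; [0, 0, 0, 180/169, 357/338, 0, 0]; [0, 0, 0, 0, 0, 6105/4394, 1242/2197]; [0, 0, 0, 0, 0, -1242/2197, 6105/4394]] (rows listed top to bottom)


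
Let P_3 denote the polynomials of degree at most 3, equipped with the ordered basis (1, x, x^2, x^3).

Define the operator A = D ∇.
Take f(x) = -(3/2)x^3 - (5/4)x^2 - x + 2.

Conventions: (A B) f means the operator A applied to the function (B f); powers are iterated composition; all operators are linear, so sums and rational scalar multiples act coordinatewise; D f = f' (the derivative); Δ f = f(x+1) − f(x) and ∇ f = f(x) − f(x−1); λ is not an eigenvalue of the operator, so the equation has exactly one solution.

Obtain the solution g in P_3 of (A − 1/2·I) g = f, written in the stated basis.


write g with unknown coordinates in the stated basis and equate coefficients in (A − 1/2·I) g = f
solving from the highest basis element down gives g = 3x^3 + (5/2)x^2 + 38x - 12
check: A g = 18x - 4
so A g − 1/2·g = -(3/2)x^3 - (5/4)x^2 - x + 2 = f ✓

g(x) = 3x^3 + (5/2)x^2 + 38x - 12


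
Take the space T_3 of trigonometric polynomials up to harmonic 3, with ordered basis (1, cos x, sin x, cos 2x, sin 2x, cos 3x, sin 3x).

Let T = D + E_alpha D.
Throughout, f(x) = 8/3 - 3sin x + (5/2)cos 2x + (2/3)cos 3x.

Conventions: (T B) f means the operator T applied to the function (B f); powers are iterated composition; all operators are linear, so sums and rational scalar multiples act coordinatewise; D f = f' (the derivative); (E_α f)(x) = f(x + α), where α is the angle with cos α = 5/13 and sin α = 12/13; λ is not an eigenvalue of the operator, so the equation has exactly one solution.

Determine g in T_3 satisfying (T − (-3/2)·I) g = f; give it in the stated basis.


g(x) = 16/9 + (24/13)cos x - (10/13)sin x + (135/241)cos 2x + (1000/241)sin 2x + (15412/61245)cos 3x + (144/6805)sin 3x

write g with unknown coordinates in the stated basis and equate coefficients in (T − (-3/2)·I) g = f
solving from the highest basis element down gives g = 16/9 + (24/13)cos x - (10/13)sin x + (135/241)cos 2x + (1000/241)sin 2x + (15412/61245)cos 3x + (144/6805)sin 3x
check: T g = -(36/13)cos x - (24/13)sin x + (400/241)cos 2x - (1500/241)sin 2x + (1968/6805)cos 3x - (216/6805)sin 3x
so T g − (-3/2)·g = 8/3 - 3sin x + (5/2)cos 2x + (2/3)cos 3x = f ✓


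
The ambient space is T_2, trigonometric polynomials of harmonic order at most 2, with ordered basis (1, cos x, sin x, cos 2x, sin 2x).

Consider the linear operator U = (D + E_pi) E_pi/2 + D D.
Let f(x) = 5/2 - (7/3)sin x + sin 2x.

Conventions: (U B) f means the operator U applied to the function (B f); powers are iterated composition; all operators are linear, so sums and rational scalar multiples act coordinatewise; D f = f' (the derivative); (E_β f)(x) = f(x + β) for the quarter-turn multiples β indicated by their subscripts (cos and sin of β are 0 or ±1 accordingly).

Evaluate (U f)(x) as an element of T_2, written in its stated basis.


E_pi/2 f = 5/2 - (7/3)cos x - sin 2x
D E_pi/2 f = (7/3)sin x - 2cos 2x
E_pi E_pi/2 f = 5/2 + (7/3)cos x - sin 2x
(D + E_pi) E_pi/2 f = 5/2 + (7/3)cos x + (7/3)sin x - 2cos 2x - sin 2x
D f = -(7/3)cos x + 2cos 2x
D D f = (7/3)sin x - 4sin 2x
((D + E_pi) E_pi/2 + D D) f = 5/2 + (7/3)cos x + (14/3)sin x - 2cos 2x - 5sin 2x

the result is g(x) = 5/2 + (7/3)cos x + (14/3)sin x - 2cos 2x - 5sin 2x


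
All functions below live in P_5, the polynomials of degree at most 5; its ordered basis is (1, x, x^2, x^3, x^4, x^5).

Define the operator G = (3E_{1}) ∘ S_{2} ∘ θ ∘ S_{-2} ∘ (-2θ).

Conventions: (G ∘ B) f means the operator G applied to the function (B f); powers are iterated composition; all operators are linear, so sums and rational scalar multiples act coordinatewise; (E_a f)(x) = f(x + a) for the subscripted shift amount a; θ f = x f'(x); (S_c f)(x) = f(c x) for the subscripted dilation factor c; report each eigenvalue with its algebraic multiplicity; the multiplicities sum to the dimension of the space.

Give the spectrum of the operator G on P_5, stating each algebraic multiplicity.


λ = -24576 (multiplicity 1), λ = -384 (multiplicity 1), λ = 0 (multiplicity 1), λ = 24 (multiplicity 1), λ = 3456 (multiplicity 1), λ = 153600 (multiplicity 1)

image of 1: 0
image of x: 24x + 24
image of x^2: -384x^2 - 768x - 384
image of x^3: 3456x^3 + 10368x^2 + 10368x + 3456
image of x^4: -24576x^4 - 98304x^3 - 147456x^2 - 98304x - 24576
image of x^5: 153600x^5 + 768000x^4 + 1536000x^3 + 1536000x^2 + 768000x + 153600
the matrix is upper triangular; its diagonal is (0, 24, -384, 3456, -24576, 153600)
for a triangular matrix the eigenvalues are the diagonal entries, with algebraic multiplicity their repetition count


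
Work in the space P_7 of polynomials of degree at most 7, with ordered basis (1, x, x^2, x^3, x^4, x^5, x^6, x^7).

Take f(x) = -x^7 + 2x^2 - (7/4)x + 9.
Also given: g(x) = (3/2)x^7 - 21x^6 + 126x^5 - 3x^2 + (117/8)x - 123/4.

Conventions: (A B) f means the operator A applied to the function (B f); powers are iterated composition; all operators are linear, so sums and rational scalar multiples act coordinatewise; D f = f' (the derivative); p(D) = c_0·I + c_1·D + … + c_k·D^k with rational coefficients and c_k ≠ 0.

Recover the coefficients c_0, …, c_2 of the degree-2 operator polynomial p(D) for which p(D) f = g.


c_0 = -3/2, c_1 = 3, c_2 = -3

D^0 f = -x^7 + 2x^2 - (7/4)x + 9
D^1 f = -7x^6 + 4x - 7/4
D^2 f = -42x^5 + 4
matching coefficients of g against c_0 f + c_1 Df + … from the top degree down determines the c_i
solution: c_0 = -3/2, c_1 = 3, c_2 = -3


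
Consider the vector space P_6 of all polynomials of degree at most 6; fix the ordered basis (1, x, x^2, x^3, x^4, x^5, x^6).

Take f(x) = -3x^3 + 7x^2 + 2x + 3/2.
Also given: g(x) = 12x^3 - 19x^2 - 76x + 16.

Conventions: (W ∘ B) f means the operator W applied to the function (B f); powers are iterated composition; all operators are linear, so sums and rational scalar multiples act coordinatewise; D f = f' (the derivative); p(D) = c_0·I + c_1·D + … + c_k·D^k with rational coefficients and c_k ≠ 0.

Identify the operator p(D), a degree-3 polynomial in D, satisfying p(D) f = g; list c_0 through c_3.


D^0 f = -3x^3 + 7x^2 + 2x + 3/2
D^1 f = -9x^2 + 14x + 2
D^2 f = -18x + 14
D^3 f = -18
matching coefficients of g against c_0 f + c_1 Df + … from the top degree down determines the c_i
solution: c_0 = -4, c_1 = -1, c_2 = 3, c_3 = 1

c_0 = -4, c_1 = -1, c_2 = 3, c_3 = 1


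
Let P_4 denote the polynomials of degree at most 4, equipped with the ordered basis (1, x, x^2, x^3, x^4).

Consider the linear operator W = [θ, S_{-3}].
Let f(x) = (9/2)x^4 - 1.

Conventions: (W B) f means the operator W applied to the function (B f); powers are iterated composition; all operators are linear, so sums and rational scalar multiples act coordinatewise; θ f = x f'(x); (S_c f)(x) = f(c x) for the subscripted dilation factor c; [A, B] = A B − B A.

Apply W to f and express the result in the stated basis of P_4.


the result is g(x) = 0

S_{-3} f = (729/2)x^4 - 1
θ S_{-3} f = 1458x^4
θ f = 18x^4
S_{-3} θ f = 1458x^4
[θ, S_{-3}] f = 0


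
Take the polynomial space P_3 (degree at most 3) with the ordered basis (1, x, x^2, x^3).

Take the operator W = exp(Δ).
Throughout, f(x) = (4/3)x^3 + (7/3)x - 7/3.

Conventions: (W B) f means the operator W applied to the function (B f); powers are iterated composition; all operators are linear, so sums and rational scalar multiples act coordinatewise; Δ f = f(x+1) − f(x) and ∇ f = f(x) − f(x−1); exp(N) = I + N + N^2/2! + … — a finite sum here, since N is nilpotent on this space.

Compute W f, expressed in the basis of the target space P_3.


order-1 term: 4x^2 + 4x + 11/3
order-2 term: 4x + 4
order-3 term: 4/3
the series for exp(Δ) f terminates at order 3
exp(Δ) f = (4/3)x^3 + 4x^2 + (31/3)x + 20/3

the result is g(x) = (4/3)x^3 + 4x^2 + (31/3)x + 20/3


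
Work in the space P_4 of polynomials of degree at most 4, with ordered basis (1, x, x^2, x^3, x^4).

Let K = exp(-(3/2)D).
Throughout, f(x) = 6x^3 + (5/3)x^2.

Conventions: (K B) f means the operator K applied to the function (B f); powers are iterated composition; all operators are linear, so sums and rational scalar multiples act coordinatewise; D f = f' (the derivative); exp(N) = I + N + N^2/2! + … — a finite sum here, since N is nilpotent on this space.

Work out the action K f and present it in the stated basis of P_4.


order-1 term: -27x^2 - 5x
order-2 term: (81/2)x + 15/4
order-3 term: -81/4
the series for exp(-(3/2)D) f terminates at order 3
exp(-(3/2)D) f = 6x^3 - (76/3)x^2 + (71/2)x - 33/2

g(x) = 6x^3 - (76/3)x^2 + (71/2)x - 33/2


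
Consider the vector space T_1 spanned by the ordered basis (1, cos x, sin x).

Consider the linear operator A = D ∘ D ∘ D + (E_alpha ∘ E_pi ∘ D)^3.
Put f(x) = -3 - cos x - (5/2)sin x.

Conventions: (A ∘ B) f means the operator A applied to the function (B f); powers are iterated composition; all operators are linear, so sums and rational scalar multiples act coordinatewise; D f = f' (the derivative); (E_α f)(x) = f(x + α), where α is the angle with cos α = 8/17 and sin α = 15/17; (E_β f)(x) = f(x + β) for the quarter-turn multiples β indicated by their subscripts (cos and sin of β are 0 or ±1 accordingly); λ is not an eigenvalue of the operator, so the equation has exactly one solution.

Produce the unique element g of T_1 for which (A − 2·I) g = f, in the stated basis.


write g with unknown coordinates in the stated basis and equate coefficients in (A − 2·I) g = f
solving from the highest basis element down gives g = 3/2 - (30343/74548)cos x + (66257/74548)sin x
check: A g = -(67617/37274)cos x - (13464/18637)sin x
so A g − 2·g = -3 - cos x - (5/2)sin x = f ✓

the result is g(x) = 3/2 - (30343/74548)cos x + (66257/74548)sin x


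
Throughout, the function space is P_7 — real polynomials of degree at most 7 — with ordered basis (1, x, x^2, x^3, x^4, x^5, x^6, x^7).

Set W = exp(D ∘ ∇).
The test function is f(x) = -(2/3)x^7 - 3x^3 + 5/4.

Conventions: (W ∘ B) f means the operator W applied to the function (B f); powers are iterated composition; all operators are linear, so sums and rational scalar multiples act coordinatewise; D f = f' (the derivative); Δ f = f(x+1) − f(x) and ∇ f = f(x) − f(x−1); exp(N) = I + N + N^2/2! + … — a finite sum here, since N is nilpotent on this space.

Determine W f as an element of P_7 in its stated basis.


order-1 term: -28x^5 + 70x^4 - (280/3)x^3 + 70x^2 - 46x + 41/3
order-2 term: -280x^3 + 840x^2 - 980x + 420
order-3 term: -560x + 840
the series for exp(D ∘ ∇) f terminates at order 3
exp(D ∘ ∇) f = -(2/3)x^7 - 28x^5 + 70x^4 - (1129/3)x^3 + 910x^2 - 1586x + 15299/12

the result is g(x) = -(2/3)x^7 - 28x^5 + 70x^4 - (1129/3)x^3 + 910x^2 - 1586x + 15299/12


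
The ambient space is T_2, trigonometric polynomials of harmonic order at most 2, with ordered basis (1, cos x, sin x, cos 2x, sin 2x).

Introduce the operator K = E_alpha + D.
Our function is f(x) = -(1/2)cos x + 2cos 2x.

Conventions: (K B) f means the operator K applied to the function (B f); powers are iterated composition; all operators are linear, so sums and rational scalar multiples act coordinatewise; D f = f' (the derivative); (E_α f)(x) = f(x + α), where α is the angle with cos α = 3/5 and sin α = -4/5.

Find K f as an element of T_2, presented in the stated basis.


g(x) = -(3/10)cos x + (1/10)sin x - (14/25)cos 2x - (52/25)sin 2x

E_alpha f = -(3/10)cos x - (2/5)sin x - (14/25)cos 2x + (48/25)sin 2x
D f = (1/2)sin x - 4sin 2x
(E_alpha + D) f = -(3/10)cos x + (1/10)sin x - (14/25)cos 2x - (52/25)sin 2x


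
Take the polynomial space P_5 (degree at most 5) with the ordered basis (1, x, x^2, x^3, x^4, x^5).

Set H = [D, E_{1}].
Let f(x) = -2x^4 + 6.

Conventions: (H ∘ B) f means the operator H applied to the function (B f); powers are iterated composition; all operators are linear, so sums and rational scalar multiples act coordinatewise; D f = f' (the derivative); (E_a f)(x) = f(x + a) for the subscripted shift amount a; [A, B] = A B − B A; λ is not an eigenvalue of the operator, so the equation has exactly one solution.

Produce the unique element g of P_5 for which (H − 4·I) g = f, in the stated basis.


g(x) = (1/2)x^4 - 3/2

write g with unknown coordinates in the stated basis and equate coefficients in (H − 4·I) g = f
solving from the highest basis element down gives g = (1/2)x^4 - 3/2
check: H g = 0
so H g − 4·g = -2x^4 + 6 = f ✓


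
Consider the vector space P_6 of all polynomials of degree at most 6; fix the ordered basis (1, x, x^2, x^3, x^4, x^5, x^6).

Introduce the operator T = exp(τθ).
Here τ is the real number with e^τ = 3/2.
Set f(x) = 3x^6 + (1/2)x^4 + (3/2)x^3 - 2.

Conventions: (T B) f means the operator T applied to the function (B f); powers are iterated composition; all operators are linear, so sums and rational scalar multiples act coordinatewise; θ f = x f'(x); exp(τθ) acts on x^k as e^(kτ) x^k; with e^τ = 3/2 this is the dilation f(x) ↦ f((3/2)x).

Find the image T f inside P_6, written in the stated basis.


g(x) = (2187/64)x^6 + (81/32)x^4 + (81/16)x^3 - 2

exp(τθ) x^k = e^(kτ) x^k; with e^τ = 3/2 this sends x^k to (3/2)^k x^k
x^3 ↦ 27/8 x^3
x^4 ↦ 81/16 x^4
x^6 ↦ 729/64 x^6
applying this coordinatewise to f: exp(τθ) f = (2187/64)x^6 + (81/32)x^4 + (81/16)x^3 - 2


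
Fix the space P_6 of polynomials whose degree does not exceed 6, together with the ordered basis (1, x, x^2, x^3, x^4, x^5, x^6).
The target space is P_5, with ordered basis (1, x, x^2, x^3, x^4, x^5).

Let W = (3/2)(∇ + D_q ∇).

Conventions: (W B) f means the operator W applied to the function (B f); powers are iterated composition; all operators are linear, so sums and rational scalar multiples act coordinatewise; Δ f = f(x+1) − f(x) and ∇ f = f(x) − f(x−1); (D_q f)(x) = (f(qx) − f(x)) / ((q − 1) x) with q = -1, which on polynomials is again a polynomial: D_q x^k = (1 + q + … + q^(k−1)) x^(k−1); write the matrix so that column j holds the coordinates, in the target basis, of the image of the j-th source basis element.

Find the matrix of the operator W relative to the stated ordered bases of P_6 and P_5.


image of 1: 0
image of x: 3/2
image of x^2: 3x + 3/2
image of x^3: (9/2)x^2 - (9/2)x - 3
image of x^4: 6x^3 - 3x^2 + 6x + 9/2
image of x^5: (15/2)x^4 - 15x^3 - (15/2)x - 6
image of x^6: 9x^5 - (27/2)x^4 + 30x^3 + (15/2)x^2 + 9x + 15/2
each image's coordinates form column j of the matrix

the matrix is [[0, 3/2, 3/2, -3, 9/2, -6, 15/2]; [0, 0, 3, -9/2, 6, -15/2, 9]; [0, 0, 0, 9/2, -3, 0, 15/2]; [0, 0, 0, 0, 6, -15, 30]; [0, 0, 0, 0, 0, 15/2, -27/2]; [0, 0, 0, 0, 0, 0, 9]] (rows listed top to bottom)


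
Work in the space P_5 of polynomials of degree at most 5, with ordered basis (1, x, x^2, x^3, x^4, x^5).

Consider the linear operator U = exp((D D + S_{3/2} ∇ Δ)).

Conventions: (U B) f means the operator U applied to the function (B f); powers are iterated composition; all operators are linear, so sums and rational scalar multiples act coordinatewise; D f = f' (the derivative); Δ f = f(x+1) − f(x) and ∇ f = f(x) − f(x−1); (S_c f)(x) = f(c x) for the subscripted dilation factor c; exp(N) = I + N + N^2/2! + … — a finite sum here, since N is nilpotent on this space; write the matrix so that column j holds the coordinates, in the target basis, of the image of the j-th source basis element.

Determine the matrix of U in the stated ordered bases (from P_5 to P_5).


image of 1: 1
image of x: x
image of x^2: x^2 + 4
image of x^3: x^3 + 15x
image of x^4: x^4 + 39x^2 + 80
image of x^5: x^5 + (175/2)x^3 + (2685/4)x
each image's coordinates form column j of the matrix

the matrix is [[1, 0, 4, 0, 80, 0]; [0, 1, 0, 15, 0, 2685/4]; [0, 0, 1, 0, 39, 0]; [0, 0, 0, 1, 0, 175/2]; [0, 0, 0, 0, 1, 0]; [0, 0, 0, 0, 0, 1]] (rows listed top to bottom)


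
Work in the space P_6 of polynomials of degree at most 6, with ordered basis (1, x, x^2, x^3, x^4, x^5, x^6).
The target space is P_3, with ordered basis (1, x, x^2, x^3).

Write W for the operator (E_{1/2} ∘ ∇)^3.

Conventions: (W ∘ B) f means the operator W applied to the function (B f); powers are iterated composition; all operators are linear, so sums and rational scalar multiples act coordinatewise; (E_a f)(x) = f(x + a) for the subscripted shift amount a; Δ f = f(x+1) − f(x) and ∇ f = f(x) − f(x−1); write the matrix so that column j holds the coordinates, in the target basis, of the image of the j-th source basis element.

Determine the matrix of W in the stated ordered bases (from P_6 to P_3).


the matrix is [[0, 0, 0, 6, 0, 15, 0]; [0, 0, 0, 0, 24, 0, 90]; [0, 0, 0, 0, 0, 60, 0]; [0, 0, 0, 0, 0, 0, 120]] (rows listed top to bottom)

image of 1: 0
image of x: 0
image of x^2: 0
image of x^3: 6
image of x^4: 24x
image of x^5: 60x^2 + 15
image of x^6: 120x^3 + 90x
each image's coordinates form column j of the matrix


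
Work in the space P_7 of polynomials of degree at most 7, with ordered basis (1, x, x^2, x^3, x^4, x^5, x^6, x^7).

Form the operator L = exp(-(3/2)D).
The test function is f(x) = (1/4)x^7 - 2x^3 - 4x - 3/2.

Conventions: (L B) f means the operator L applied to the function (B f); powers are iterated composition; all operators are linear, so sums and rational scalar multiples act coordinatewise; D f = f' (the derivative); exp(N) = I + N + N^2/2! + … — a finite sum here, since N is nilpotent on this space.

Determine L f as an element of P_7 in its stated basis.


order-1 term: -(21/8)x^6 + 9x^2 + 6
order-2 term: (189/16)x^5 - (27/2)x
order-3 term: -(945/32)x^4 + 27/4
order-4 term: (2835/64)x^3
order-5 term: -(5103/128)x^2
order-6 term: (5103/256)x
order-7 term: -2187/512
the series for exp(-(3/2)D) f terminates at order 7
exp(-(3/2)D) f = (1/4)x^7 - (21/8)x^6 + (189/16)x^5 - (945/32)x^4 + (2707/64)x^3 - (3951/128)x^2 + (623/256)x + 3573/512

the result is g(x) = (1/4)x^7 - (21/8)x^6 + (189/16)x^5 - (945/32)x^4 + (2707/64)x^3 - (3951/128)x^2 + (623/256)x + 3573/512


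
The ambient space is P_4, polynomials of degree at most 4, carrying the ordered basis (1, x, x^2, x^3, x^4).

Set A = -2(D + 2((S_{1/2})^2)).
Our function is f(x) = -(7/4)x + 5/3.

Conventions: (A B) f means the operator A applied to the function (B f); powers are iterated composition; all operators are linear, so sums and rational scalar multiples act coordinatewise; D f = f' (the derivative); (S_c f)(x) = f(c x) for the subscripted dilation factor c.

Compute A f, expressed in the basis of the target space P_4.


g(x) = (7/4)x - 19/6

D f = -7/4
S_{1/2} f = -(7/8)x + 5/3
S_{1/2} S_{1/2} f = -(7/16)x + 5/3
(2((S_{1/2})^2)) f = -(7/8)x + 10/3
(D + 2((S_{1/2})^2)) f = -(7/8)x + 19/12
(-2(D + 2((S_{1/2})^2))) f = (7/4)x - 19/6


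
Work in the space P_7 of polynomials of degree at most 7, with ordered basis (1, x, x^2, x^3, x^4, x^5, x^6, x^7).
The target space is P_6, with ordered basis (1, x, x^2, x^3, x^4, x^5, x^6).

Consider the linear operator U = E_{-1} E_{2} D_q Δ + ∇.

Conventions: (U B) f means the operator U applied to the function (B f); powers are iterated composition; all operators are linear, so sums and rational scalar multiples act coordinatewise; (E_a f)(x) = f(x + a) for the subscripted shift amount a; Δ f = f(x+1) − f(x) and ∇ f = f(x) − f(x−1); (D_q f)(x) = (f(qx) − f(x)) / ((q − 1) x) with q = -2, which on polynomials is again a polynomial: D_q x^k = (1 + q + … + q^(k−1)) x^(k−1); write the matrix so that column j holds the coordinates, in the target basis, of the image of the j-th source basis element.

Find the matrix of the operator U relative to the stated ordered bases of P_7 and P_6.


image of 1: 0
image of x: 1
image of x^2: 2x + 1
image of x^3: 3x^2 - 6x + 1
image of x^4: 4x^3 + 6x^2 + 22x + 9
image of x^5: 5x^4 - 35x^3 - 35x^2 - 30x + 1
image of x^6: 6x^5 + 51x^4 + 209x^3 + 216x^2 + 150x + 41
image of x^7: 7x^6 - 168x^5 - 469x^4 - 756x^3 - 483x^2 - 154x + 1
each image's coordinates form column j of the matrix

the matrix is [[0, 1, 1, 1, 9, 1, 41, 1]; [0, 0, 2, -6, 22, -30, 150, -154]; [0, 0, 0, 3, 6, -35, 216, -483]; [0, 0, 0, 0, 4, -35, 209, -756]; [0, 0, 0, 0, 0, 5, 51, -469]; [0, 0, 0, 0, 0, 0, 6, -168]; [0, 0, 0, 0, 0, 0, 0, 7]] (rows listed top to bottom)


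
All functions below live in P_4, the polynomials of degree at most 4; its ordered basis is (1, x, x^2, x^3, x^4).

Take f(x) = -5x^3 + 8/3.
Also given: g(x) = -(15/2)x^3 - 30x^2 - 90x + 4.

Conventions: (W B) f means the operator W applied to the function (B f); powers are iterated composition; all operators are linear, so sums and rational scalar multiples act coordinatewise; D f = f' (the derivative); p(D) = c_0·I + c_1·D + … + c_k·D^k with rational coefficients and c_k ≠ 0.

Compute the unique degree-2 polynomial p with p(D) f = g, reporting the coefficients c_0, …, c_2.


D^0 f = -5x^3 + 8/3
D^1 f = -15x^2
D^2 f = -30x
matching coefficients of g against c_0 f + c_1 Df + … from the top degree down determines the c_i
solution: c_0 = 3/2, c_1 = 2, c_2 = 3

c_0 = 3/2, c_1 = 2, c_2 = 3


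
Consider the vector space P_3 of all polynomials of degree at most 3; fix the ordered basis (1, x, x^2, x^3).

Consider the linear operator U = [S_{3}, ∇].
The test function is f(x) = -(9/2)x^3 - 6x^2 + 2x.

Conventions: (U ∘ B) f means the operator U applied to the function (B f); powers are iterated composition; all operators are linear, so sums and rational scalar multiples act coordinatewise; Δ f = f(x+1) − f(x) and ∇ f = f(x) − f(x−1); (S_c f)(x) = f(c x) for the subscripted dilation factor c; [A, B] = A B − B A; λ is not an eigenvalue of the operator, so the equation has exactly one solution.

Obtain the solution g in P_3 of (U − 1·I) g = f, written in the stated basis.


g(x) = (9/2)x^3 - 237x^2 + 3166x - 8345

write g with unknown coordinates in the stated basis and equate coefficients in (U − 1·I) g = f
solving from the highest basis element down gives g = (9/2)x^3 - 237x^2 + 3166x - 8345
check: U g = -243x^2 + 3168x - 8345
so U g − 1·g = -(9/2)x^3 - 6x^2 + 2x = f ✓


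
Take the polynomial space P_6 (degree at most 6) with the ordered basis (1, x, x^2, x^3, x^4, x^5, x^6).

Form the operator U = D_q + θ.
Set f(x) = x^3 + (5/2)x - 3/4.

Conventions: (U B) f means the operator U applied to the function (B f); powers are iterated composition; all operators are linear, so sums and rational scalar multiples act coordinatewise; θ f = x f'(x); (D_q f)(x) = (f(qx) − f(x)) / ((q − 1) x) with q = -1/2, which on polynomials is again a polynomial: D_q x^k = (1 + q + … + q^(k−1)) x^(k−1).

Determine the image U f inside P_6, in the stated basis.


the image equals g(x) = 3x^3 + (3/4)x^2 + (5/2)x + 5/2

D_q f = (3/4)x^2 + 5/2
θ f = 3x^3 + (5/2)x
(D_q + θ) f = 3x^3 + (3/4)x^2 + (5/2)x + 5/2


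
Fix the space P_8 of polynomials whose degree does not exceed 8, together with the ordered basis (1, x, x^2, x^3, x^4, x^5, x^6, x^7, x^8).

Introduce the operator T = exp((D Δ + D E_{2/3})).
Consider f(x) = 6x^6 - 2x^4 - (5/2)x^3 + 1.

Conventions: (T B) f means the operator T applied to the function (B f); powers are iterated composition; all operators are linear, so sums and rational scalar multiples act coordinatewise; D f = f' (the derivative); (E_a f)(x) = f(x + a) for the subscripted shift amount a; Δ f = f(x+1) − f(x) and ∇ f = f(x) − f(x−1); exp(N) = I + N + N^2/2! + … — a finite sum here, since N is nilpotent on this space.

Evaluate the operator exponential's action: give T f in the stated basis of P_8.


order-1 term: 36x^5 + 300x^4 + 512x^3 + (2515/6)x^2 + (1403/9)x + 1055/54
order-2 term: 90x^4 + 1200x^3 + 4548x^2 + (36275/6)x + 24943/9
order-3 term: 120x^3 + 1800x^2 + 7552x + 17915/2
order-4 term: 90x^2 + 1200x + 3518
order-5 term: 36x + 300
order-6 term: 6
the series for exp((D Δ + D E_{2/3})) f terminates at order 6
exp((D Δ + D E_{2/3})) f = 6x^6 + 36x^5 + 388x^4 + (3659/2)x^3 + (41143/6)x^2 + (269815/18)x + 420484/27

the image equals g(x) = 6x^6 + 36x^5 + 388x^4 + (3659/2)x^3 + (41143/6)x^2 + (269815/18)x + 420484/27


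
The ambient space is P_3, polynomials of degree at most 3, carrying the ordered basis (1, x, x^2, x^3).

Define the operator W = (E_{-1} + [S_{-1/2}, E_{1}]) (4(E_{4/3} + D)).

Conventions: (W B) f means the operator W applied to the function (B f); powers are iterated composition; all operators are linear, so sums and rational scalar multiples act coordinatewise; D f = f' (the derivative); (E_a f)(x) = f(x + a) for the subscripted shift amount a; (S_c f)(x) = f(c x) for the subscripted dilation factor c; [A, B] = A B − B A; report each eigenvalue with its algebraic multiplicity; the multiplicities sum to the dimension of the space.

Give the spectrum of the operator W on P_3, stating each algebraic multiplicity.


λ = 4 (multiplicity 4)

image of 1: 4
image of x: 4x + 34/3
image of x^2: 4x^2 + (14/3)x + 211/9
image of x^3: 4x^3 + (41/2)x^2 - (415/6)x + 3761/54
the matrix is upper triangular; its diagonal is (4, 4, 4, 4)
for a triangular matrix the eigenvalues are the diagonal entries, with algebraic multiplicity their repetition count
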